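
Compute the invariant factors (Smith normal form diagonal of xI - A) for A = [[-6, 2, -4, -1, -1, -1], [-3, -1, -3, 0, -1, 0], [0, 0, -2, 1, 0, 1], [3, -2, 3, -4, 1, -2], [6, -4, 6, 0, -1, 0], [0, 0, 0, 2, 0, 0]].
(x + 2)(x + 3), (x + 2)^3(x + 3)

The Jordan structure of A has elementary divisors (x + 3), (x + 3), (x + 2)^3, (x + 2). Arranging the block sizes at each eigenvalue in decreasing order and taking row products gives the invariant factors.

Invariant factors (smallest first, each dividing the next): (x + 2)(x + 3), (x + 2)^3(x + 3).

Check: the last factor (x + 2)^3(x + 3) is the minimal polynomial, and the product (x + 2)^4(x + 3)^2 is the characteristic polynomial.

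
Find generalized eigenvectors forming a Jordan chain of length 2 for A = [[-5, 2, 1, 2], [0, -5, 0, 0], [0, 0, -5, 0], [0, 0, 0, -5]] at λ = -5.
v_1 = [[1, 3, -5, 0]]^T, v_2 = [[1, 0, 0, 0]]^T

We seek v_1 ∈ ker((A + 5I)^2) \ ker(A + 5I), then set v_{i+1} = (A + 5I) v_i.

One such chain is v_1 = [[1, 3, -5, 0]]^T, v_2 = [[1, 0, 0, 0]]^T. Check: (A + 5I) v_2 = [[0, 0, 0, 0]]^T = 0.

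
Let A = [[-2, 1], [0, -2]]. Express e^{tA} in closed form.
e^{tA} = [[e^{-2*t}, t*e^{-2*t}], [0, e^{-2*t}]]

A has Jordan form J = [[-2, 1], [0, -2]] with A = PJP^{-1}, so e^{tA} = P e^{tJ} P^{-1}.

For a Jordan block J_k(λ), e^{tJ_k(λ)} = e^{λt} · (I + tN + t^2 N^2/2! + ... + t^{k-1} N^{k-1}/(k-1)!) where N is the nilpotent superdiagonal part.

Assembling the blocks and conjugating back gives the entries of e^{tA} as shown above.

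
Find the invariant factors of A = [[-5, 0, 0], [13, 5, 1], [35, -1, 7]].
(x - 6)^2(x + 5)

The Jordan structure of A has elementary divisors (x + 5), (x - 6)^2. Arranging the block sizes at each eigenvalue in decreasing order and taking row products gives the invariant factors.

Invariant factors (smallest first, each dividing the next): (x - 6)^2(x + 5).

Check: the last factor (x - 6)^2(x + 5) is the minimal polynomial, and the product (x - 6)^2(x + 5) is the characteristic polynomial.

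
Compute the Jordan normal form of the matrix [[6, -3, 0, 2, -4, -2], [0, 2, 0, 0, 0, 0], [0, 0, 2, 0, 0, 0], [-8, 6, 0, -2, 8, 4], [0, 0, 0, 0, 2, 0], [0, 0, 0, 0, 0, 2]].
The characteristic polynomial is det(xI - A) = (x - 2)^6, so the eigenvalues are 2 (algebraic multiplicity 6).

For λ = 2: rank(A - 2I) = 1, rank((A - 2I)^2) = 0. The eigenspace has dimension 6 - 1 = 5, so there are 5 Jordan blocks; the rank sequence gives block sizes [2, 1, 1, 1, 1].

Assembling the blocks gives the Jordan form J above.

J = [[2, 1, 0, 0, 0, 0], [0, 2, 0, 0, 0, 0], [0, 0, 2, 0, 0, 0], [0, 0, 0, 2, 0, 0], [0, 0, 0, 0, 2, 0], [0, 0, 0, 0, 0, 2]]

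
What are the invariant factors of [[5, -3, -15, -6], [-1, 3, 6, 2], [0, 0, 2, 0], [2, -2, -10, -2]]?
The Jordan structure of A has elementary divisors (x - 2)^3, (x - 2). Arranging the block sizes at each eigenvalue in decreasing order and taking row products gives the invariant factors.

Invariant factors (smallest first, each dividing the next): x - 2, (x - 2)^3.

Check: the last factor (x - 2)^3 is the minimal polynomial, and the product (x - 2)^4 is the characteristic polynomial.

x - 2, (x - 2)^3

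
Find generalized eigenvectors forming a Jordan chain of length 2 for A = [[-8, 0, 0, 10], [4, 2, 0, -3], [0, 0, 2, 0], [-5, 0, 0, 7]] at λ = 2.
We seek v_1 ∈ ker((A - 2I)^2) \ ker(A - 2I), then set v_{i+1} = (A - 2I) v_i.

One such chain is v_1 = [[1, -1, 0, 1]]^T, v_2 = [[0, 1, 0, 0]]^T. Check: (A - 2I) v_2 = [[0, 0, 0, 0]]^T = 0.

v_1 = [[1, -1, 0, 1]]^T, v_2 = [[0, 1, 0, 0]]^T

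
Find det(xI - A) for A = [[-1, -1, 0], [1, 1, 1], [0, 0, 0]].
xI - A = [[x + 1, 1, 0], [-1, x - 1, -1], [0, 0, x]].

Expanding det(xI - A) along the first row:
det(xI - A) = + (x + 1)·det([[x - 1, -1], [0, x]]) - (1)·det([[-1, -1], [0, x]]) + (0)·det([[-1, x - 1], [0, 0]]).

Evaluating gives χ_A(x) = x^3.

χ_A(x) = x^3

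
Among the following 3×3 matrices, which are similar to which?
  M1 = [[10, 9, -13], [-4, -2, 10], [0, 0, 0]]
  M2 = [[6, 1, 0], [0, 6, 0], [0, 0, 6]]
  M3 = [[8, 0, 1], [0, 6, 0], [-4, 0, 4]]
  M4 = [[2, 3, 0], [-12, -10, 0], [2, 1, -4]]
3 classes: {M1}, {M2, M3}, {M4}

Characteristic polynomials: χ_{M1} = x(x - 4)^2, χ_{M2} = (x - 6)^3, χ_{M3} = (x - 6)^3, χ_{M4} = (x + 4)^3.

{M1}: invariant factors x(x - 4)^2.

{M2, M3}: invariant factors x - 6, (x - 6)^2.

{M4}: invariant factors x + 4, (x + 4)^2.

Matrices are similar if and only if their invariant-factor lists agree; the partition into similarity classes is {M1}, {M2, M3}, {M4}.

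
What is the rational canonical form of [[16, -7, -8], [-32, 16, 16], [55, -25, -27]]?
R = [[0, 0, 16], [1, 0, -8], [0, 1, 5]]

The invariant factors of A (the non-unit diagonal entries of the Smith normal form of xI - A over ℚ[x]) are (x - 4)(x^2 - x + 4), each dividing the next. The characteristic polynomial is their product, (x - 4)(x^2 - x + 4).

The rational canonical form is the block-diagonal matrix of companion matrices C(f_i):
R = [[0, 0, 16], [1, 0, -8], [0, 1, 5]].

Note the characteristic polynomial does not split into linear factors over ℚ, so A has no Jordan form over ℚ; the rational canonical form exists over any field.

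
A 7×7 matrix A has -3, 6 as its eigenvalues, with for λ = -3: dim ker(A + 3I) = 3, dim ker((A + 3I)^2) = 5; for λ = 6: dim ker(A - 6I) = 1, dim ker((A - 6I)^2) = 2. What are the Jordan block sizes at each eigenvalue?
λ = -3: successive nullity increments [3, 2] count blocks of size ≥ k; block sizes are [2, 2, 1].
λ = 6: successive nullity increments [1, 1] count blocks of size ≥ k; block sizes are [2].

Jordan blocks: (-3, 2), (-3, 2), (-3, 1), (6, 2)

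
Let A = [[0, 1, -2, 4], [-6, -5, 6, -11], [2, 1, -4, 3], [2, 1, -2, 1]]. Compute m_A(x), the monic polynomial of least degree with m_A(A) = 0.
m_A(x) = (x + 2)^3

The characteristic polynomial factors as (x + 2)^4. The minimal polynomial is ∏(x - λ)^{k_λ} where k_λ is the size of the largest Jordan block at λ.

For λ = -2: rank(A + 2I) = 2, and the largest Jordan block has size 3 (the smallest k with rank((A + 2I)^k) = rank((A + 2I)^(k+1))).

So m_A(x) = (x + 2)^3.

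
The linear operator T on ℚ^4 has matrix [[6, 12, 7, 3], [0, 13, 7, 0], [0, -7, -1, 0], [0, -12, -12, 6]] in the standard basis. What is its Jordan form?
The characteristic polynomial is det(xI - A) = (x - 6)^4, so the eigenvalues are 6 (algebraic multiplicity 4).

For λ = 6: rank(A - 6I) = 2, rank((A - 6I)^2) = 1, rank((A - 6I)^3) = 0. The eigenspace has dimension 4 - 2 = 2, so there are 2 Jordan blocks; the rank sequence gives block sizes [3, 1].

Assembling the blocks gives the Jordan form J above.

J = [[6, 1, 0, 0], [0, 6, 1, 0], [0, 0, 6, 0], [0, 0, 0, 6]]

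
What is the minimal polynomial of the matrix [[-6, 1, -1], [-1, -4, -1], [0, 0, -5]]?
m_A(x) = (x + 5)^2

The characteristic polynomial factors as (x + 5)^3. The minimal polynomial is ∏(x - λ)^{k_λ} where k_λ is the size of the largest Jordan block at λ.

For λ = -5: rank(A + 5I) = 1, and the largest Jordan block has size 2 (the smallest k with rank((A + 5I)^k) = rank((A + 5I)^(k+1))).

So m_A(x) = (x + 5)^2.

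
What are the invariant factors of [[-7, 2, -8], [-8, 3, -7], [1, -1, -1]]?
The Jordan structure of A has elementary divisors (x + 5), x^2. Arranging the block sizes at each eigenvalue in decreasing order and taking row products gives the invariant factors.

Invariant factors (smallest first, each dividing the next): x^2(x + 5).

Check: the last factor x^2(x + 5) is the minimal polynomial, and the product x^2(x + 5) is the characteristic polynomial.

x^2(x + 5)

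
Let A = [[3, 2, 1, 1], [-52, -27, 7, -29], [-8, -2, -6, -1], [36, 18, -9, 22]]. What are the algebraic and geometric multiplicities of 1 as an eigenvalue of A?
algebraic multiplicity 2, geometric multiplicity 1

The characteristic polynomial is (x - 1)^2(x + 5)^2, so the factor x - 1 appears with exponent 2: the algebraic multiplicity is 2.

rank(A - I) = 3, so the eigenspace has dimension 4 - 3 = 1: the geometric multiplicity is 1.

Since 1 < 2, A is not diagonalizable.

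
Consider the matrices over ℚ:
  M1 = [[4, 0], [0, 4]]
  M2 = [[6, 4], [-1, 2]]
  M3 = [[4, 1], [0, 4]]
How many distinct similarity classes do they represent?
Characteristic polynomials: χ_{M1} = (x - 4)^2, χ_{M2} = (x - 4)^2, χ_{M3} = (x - 4)^2.

{M1}: invariant factors x - 4, x - 4.

{M2, M3}: invariant factors (x - 4)^2.

Matrices are similar if and only if their invariant-factor lists agree; the partition into similarity classes is {M1}, {M2, M3}.

2 classes: {M1}, {M2, M3}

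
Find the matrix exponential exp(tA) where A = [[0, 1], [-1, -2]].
A has Jordan form J = [[-1, 1], [0, -1]] with A = PJP^{-1}, so e^{tA} = P e^{tJ} P^{-1}.

For a Jordan block J_k(λ), e^{tJ_k(λ)} = e^{λt} · (I + tN + t^2 N^2/2! + ... + t^{k-1} N^{k-1}/(k-1)!) where N is the nilpotent superdiagonal part.

Assembling the blocks and conjugating back gives the entries of e^{tA} as shown above.

e^{tA} = [[(t + 1)*e^{-t}, t*e^{-t}], [-t*e^{-t}, (1 - t)*e^{-t}]]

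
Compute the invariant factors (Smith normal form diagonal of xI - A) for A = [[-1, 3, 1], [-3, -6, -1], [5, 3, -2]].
(x + 3)^3

The Jordan structure of A has elementary divisors (x + 3)^3. Arranging the block sizes at each eigenvalue in decreasing order and taking row products gives the invariant factors.

Invariant factors (smallest first, each dividing the next): (x + 3)^3.

Check: the last factor (x + 3)^3 is the minimal polynomial, and the product (x + 3)^3 is the characteristic polynomial.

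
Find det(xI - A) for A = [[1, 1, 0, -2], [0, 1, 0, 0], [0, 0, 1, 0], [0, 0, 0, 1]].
xI - A = [[x - 1, -1, 0, 2], [0, x - 1, 0, 0], [0, 0, x - 1, 0], [0, 0, 0, x - 1]].

Expanding det(xI - A) along the first row:
det(xI - A) = + (x - 1)·det([[x - 1, 0, 0], [0, x - 1, 0], [0, 0, x - 1]]) - (-1)·det([[0, 0, 0], [0, x - 1, 0], [0, 0, x - 1]]) + (0)·det([[0, x - 1, 0], [0, 0, 0], [0, 0, x - 1]]) - (2)·det([[0, x - 1, 0], [0, 0, x - 1], [0, 0, 0]]).

Evaluating gives χ_A(x) = x^4 - 4x^3 + 6x^2 - 4x + 1 = (x - 1)^4.

χ_A(x) = (x - 1)^4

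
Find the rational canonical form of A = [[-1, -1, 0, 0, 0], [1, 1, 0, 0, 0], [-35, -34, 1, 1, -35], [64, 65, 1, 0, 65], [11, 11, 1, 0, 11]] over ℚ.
R = [[0, 0, 0, 0, 0], [1, 0, 0, 0, 0], [0, 1, 0, 0, 54], [0, 0, 1, 0, -45], [0, 0, 0, 1, 12]]

The invariant factors of A (the non-unit diagonal entries of the Smith normal form of xI - A over ℚ[x]) are x^2(x - 6)(x - 3)^2, each dividing the next. The characteristic polynomial is their product, x^2(x - 6)(x - 3)^2.

The rational canonical form is the block-diagonal matrix of companion matrices C(f_i):
R = [[0, 0, 0, 0, 0], [1, 0, 0, 0, 0], [0, 1, 0, 0, 54], [0, 0, 1, 0, -45], [0, 0, 0, 1, 12]].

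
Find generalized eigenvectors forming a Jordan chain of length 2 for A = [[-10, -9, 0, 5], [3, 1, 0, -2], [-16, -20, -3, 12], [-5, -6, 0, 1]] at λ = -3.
v_1 = [[1, 0, 2, 1]]^T, v_2 = [[-2, 1, -4, -1]]^T

We seek v_1 ∈ ker((A + 3I)^2) \ ker(A + 3I), then set v_{i+1} = (A + 3I) v_i.

One such chain is v_1 = [[1, 0, 2, 1]]^T, v_2 = [[-2, 1, -4, -1]]^T. Check: (A + 3I) v_2 = [[0, 0, 0, 0]]^T = 0.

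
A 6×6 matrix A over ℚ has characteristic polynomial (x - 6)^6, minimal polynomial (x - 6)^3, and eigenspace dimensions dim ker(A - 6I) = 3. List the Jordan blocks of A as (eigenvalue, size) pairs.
Jordan blocks: (6, 3), (6, 2), (6, 1)

λ = 6: algebraic multiplicity 6 (exponent in χ_A), largest block size 3 (exponent in m_A), 3 blocks (geometric multiplicity). These force block sizes [3, 2, 1].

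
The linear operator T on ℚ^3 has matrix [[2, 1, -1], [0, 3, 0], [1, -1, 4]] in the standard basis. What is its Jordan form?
The characteristic polynomial is det(xI - A) = (x - 3)^3, so the eigenvalues are 3 (algebraic multiplicity 3).

For λ = 3: rank(A - 3I) = 1, rank((A - 3I)^2) = 0. The eigenspace has dimension 3 - 1 = 2, so there are 2 Jordan blocks; the rank sequence gives block sizes [2, 1].

Assembling the blocks gives the Jordan form J above.

J = [[3, 1, 0], [0, 3, 0], [0, 0, 3]]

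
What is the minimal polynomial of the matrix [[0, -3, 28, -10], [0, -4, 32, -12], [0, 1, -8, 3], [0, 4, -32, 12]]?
The characteristic polynomial factors as x^4. The minimal polynomial is ∏(x - λ)^{k_λ} where k_λ is the size of the largest Jordan block at λ.

For λ = 0: rank(A) = 2, and the largest Jordan block has size 2 (the smallest k with rank(A^k) = rank(A^(k+1))).

So m_A(x) = x^2.

m_A(x) = x^2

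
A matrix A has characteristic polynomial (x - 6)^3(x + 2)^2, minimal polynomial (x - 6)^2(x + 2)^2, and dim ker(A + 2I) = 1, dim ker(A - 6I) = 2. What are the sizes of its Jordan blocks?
Jordan blocks: (-2, 2), (6, 2), (6, 1)

λ = -2: algebraic multiplicity 2 (exponent in χ_A), largest block size 2 (exponent in m_A), 1 block (geometric multiplicity). This forces block sizes [2].
λ = 6: algebraic multiplicity 3 (exponent in χ_A), largest block size 2 (exponent in m_A), 2 blocks (geometric multiplicity). These force block sizes [2, 1].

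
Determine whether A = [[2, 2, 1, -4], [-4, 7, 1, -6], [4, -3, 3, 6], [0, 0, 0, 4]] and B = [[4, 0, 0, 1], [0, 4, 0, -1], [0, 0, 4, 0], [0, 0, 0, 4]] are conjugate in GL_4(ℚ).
No.

Both have characteristic polynomial (x - 4)^4, but the minimal polynomial of A is (x - 4)^3 while the minimal polynomial of B is (x - 4)^2. The minimal polynomial is a similarity invariant, so A and B are not similar.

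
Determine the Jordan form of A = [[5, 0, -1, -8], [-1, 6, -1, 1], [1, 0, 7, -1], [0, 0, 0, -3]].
The characteristic polynomial is det(xI - A) = (x - 6)^3(x + 3), so the eigenvalues are -3 (algebraic multiplicity 1), 6 (algebraic multiplicity 3).

For λ = -3: algebraic multiplicity 1 gives one 1×1 block.

For λ = 6: rank(A - 6I) = 2, rank((A - 6I)^2) = 1. The eigenspace has dimension 4 - 2 = 2, so there are 2 Jordan blocks; the rank sequence gives block sizes [2, 1].

Assembling the blocks gives the Jordan form J above.

J = [[-3, 0, 0, 0], [0, 6, 1, 0], [0, 0, 6, 0], [0, 0, 0, 6]]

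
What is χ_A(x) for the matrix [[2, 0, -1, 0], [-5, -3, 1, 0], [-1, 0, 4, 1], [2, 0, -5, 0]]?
xI - A = [[x - 2, 0, 1, 0], [5, x + 3, -1, 0], [1, 0, x - 4, -1], [-2, 0, 5, x]].

Expanding det(xI - A) along the first row:
det(xI - A) = + (x - 2)·det([[x + 3, -1, 0], [0, x - 4, -1], [0, 5, x]]) - (0)·det([[5, -1, 0], [1, x - 4, -1], [-2, 5, x]]) + (1)·det([[5, x + 3, 0], [1, 0, -1], [-2, 0, x]]) - (0)·det([[5, x + 3, -1], [1, 0, x - 4], [-2, 0, 5]]).

Evaluating gives χ_A(x) = x^4 - 3x^3 - 6x^2 + 28x - 24 = (x - 2)^3(x + 3).

χ_A(x) = (x - 2)^3(x + 3)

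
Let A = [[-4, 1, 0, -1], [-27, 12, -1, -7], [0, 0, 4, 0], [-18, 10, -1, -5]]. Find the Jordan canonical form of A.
J = [[-1, 1, 0, 0], [0, -1, 0, 0], [0, 0, 4, 0], [0, 0, 0, 5]]

The characteristic polynomial is det(xI - A) = (x - 5)(x - 4)(x + 1)^2, so the eigenvalues are -1 (algebraic multiplicity 2), 4 (algebraic multiplicity 1), 5 (algebraic multiplicity 1).

For λ = -1: rank(A + I) = 3, rank((A + I)^2) = 2. The eigenspace has dimension 4 - 3 = 1, so there is 1 Jordan block; the rank sequence gives block sizes [2].

For λ = 4: algebraic multiplicity 1 gives one 1×1 block.

For λ = 5: algebraic multiplicity 1 gives one 1×1 block.

Assembling the blocks gives the Jordan form J above.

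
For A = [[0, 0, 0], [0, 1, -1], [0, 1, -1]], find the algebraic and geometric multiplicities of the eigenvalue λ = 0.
algebraic multiplicity 3, geometric multiplicity 2

The characteristic polynomial is x^3, so the factor x appears with exponent 3: the algebraic multiplicity is 3.

rank(A) = 1, so the eigenspace has dimension 3 - 1 = 2: the geometric multiplicity is 2.

Since 2 < 3, A is not diagonalizable.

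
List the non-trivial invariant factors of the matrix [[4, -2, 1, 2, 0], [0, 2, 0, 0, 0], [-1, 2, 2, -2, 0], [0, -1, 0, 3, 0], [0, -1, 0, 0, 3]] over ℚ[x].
x - 3, x - 3, (x - 3)^2(x - 2)

The Jordan structure of A has elementary divisors (x - 2), (x - 3)^2, (x - 3), (x - 3). Arranging the block sizes at each eigenvalue in decreasing order and taking row products gives the invariant factors.

Invariant factors (smallest first, each dividing the next): x - 3, x - 3, (x - 3)^2(x - 2).

Check: the last factor (x - 3)^2(x - 2) is the minimal polynomial, and the product (x - 3)^4(x - 2) is the characteristic polynomial.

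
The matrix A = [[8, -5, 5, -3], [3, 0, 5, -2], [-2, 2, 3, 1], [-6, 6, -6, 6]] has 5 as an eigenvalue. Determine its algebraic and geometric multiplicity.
The characteristic polynomial is (x - 6)(x - 5)(x - 3)^2, so the factor x - 5 appears with exponent 1: the algebraic multiplicity is 1.

rank(A - 5I) = 3, so the eigenspace has dimension 4 - 3 = 1: the geometric multiplicity is 1.

algebraic multiplicity 1, geometric multiplicity 1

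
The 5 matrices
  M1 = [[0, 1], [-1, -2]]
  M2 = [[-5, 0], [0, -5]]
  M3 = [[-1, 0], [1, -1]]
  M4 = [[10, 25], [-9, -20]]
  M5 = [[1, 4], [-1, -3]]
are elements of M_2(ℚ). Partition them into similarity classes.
Characteristic polynomials: χ_{M1} = (x + 1)^2, χ_{M2} = (x + 5)^2, χ_{M3} = (x + 1)^2, χ_{M4} = (x + 5)^2, χ_{M5} = (x + 1)^2.

{M1, M3, M5}: invariant factors (x + 1)^2.

{M2}: invariant factors x + 5, x + 5.

{M4}: invariant factors (x + 5)^2.

Matrices are similar if and only if their invariant-factor lists agree; the partition into similarity classes is {M1, M3, M5}, {M2}, {M4}.

3 classes: {M1, M3, M5}, {M2}, {M4}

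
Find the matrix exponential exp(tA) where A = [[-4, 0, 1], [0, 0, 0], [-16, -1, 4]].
e^{tA} = [[1 - 4*t, -t^2/2, t], [0, 1, 0], [-16*t, t*(-2*t - 1), 4*t + 1]]

A has Jordan form J = [[0, 1, 0], [0, 0, 1], [0, 0, 0]] with A = PJP^{-1}, so e^{tA} = P e^{tJ} P^{-1}.

For a Jordan block J_k(λ), e^{tJ_k(λ)} = e^{λt} · (I + tN + t^2 N^2/2! + ... + t^{k-1} N^{k-1}/(k-1)!) where N is the nilpotent superdiagonal part.

Assembling the blocks and conjugating back gives the entries of e^{tA} as shown above.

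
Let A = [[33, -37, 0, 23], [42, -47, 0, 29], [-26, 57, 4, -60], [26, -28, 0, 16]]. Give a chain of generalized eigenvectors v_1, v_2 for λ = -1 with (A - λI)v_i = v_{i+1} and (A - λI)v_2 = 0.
We seek v_1 ∈ ker((A + I)^2) \ ker(A + I), then set v_{i+1} = (A + I) v_i.

One such chain is v_1 = [[5, 7, -7, 4]]^T, v_2 = [[3, 4, -6, 2]]^T. Check: (A + I) v_2 = [[0, 0, 0, 0]]^T = 0.

v_1 = [[5, 7, -7, 4]]^T, v_2 = [[3, 4, -6, 2]]^T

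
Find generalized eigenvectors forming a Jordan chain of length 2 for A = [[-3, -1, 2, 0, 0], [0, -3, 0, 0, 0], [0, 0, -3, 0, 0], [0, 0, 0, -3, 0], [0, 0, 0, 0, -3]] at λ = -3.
We seek v_1 ∈ ker((A + 3I)^2) \ ker(A + 3I), then set v_{i+1} = (A + 3I) v_i.

One such chain is v_1 = [[-2, 1, 1, 1, 0]]^T, v_2 = [[1, 0, 0, 0, 0]]^T. Check: (A + 3I) v_2 = [[0, 0, 0, 0, 0]]^T = 0.

v_1 = [[-2, 1, 1, 1, 0]]^T, v_2 = [[1, 0, 0, 0, 0]]^T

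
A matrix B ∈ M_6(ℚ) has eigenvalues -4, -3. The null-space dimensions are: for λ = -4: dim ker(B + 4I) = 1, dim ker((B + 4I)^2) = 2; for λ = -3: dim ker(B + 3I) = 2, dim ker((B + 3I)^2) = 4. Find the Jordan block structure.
Jordan blocks: (-4, 2), (-3, 2), (-3, 2)

λ = -4: successive nullity increments [1, 1] count blocks of size ≥ k; block sizes are [2].
λ = -3: successive nullity increments [2, 2] count blocks of size ≥ k; block sizes are [2, 2].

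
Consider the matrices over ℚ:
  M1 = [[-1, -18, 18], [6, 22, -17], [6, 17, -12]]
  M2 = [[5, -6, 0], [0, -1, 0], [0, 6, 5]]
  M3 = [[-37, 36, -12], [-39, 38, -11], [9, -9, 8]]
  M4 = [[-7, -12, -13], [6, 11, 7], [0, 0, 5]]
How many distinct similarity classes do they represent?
2 classes: {M1, M3, M4}, {M2}

Characteristic polynomials: χ_{M1} = (x - 5)^2(x + 1), χ_{M2} = (x - 5)^2(x + 1), χ_{M3} = (x - 5)^2(x + 1), χ_{M4} = (x - 5)^2(x + 1).

{M1, M3, M4}: invariant factors (x - 5)^2(x + 1).

{M2}: invariant factors x - 5, (x - 5)(x + 1).

Matrices are similar if and only if their invariant-factor lists agree; the partition into similarity classes is {M1, M3, M4}, {M2}.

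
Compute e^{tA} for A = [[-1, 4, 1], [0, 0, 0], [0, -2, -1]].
A has Jordan form J = [[-1, 1, 0], [0, -1, 0], [0, 0, 0]] with A = PJP^{-1}, so e^{tA} = P e^{tJ} P^{-1}.

For a Jordan block J_k(λ), e^{tJ_k(λ)} = e^{λt} · (I + tN + t^2 N^2/2! + ... + t^{k-1} N^{k-1}/(k-1)!) where N is the nilpotent superdiagonal part.

Assembling the blocks and conjugating back gives the entries of e^{tA} as shown above.

e^{tA} = [[e^{-t}, 2*(t + e^{t} - 1)*e^{-t}, t*e^{-t}], [0, 1, 0], [0, -2 + 2*e^{-t}, e^{-t}]]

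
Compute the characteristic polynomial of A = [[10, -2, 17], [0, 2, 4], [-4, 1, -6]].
χ_A(x) = (x - 2)^3

xI - A = [[x - 10, 2, -17], [0, x - 2, -4], [4, -1, x + 6]].

Expanding det(xI - A) along the first row:
det(xI - A) = + (x - 10)·det([[x - 2, -4], [-1, x + 6]]) - (2)·det([[0, -4], [4, x + 6]]) + (-17)·det([[0, x - 2], [4, -1]]).

Evaluating gives χ_A(x) = x^3 - 6x^2 + 12x - 8 = (x - 2)^3.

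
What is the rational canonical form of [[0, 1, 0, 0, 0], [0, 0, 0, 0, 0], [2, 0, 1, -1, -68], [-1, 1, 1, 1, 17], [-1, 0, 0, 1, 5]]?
R = [[0, 0, 0, 0, 0], [1, 0, 0, 0, 0], [0, 1, 0, 0, -75], [0, 0, 1, 0, 5], [0, 0, 0, 1, 7]]

The invariant factors of A (the non-unit diagonal entries of the Smith normal form of xI - A over ℚ[x]) are x^2(x - 5)^2(x + 3), each dividing the next. The characteristic polynomial is their product, x^2(x - 5)^2(x + 3).

The rational canonical form is the block-diagonal matrix of companion matrices C(f_i):
R = [[0, 0, 0, 0, 0], [1, 0, 0, 0, 0], [0, 1, 0, 0, -75], [0, 0, 1, 0, 5], [0, 0, 0, 1, 7]].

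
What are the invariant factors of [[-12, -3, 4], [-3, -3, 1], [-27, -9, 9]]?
The Jordan structure of A has elementary divisors (x + 3)^2, x. Arranging the block sizes at each eigenvalue in decreasing order and taking row products gives the invariant factors.

Invariant factors (smallest first, each dividing the next): x(x + 3)^2.

Check: the last factor x(x + 3)^2 is the minimal polynomial, and the product x(x + 3)^2 is the characteristic polynomial.

x(x + 3)^2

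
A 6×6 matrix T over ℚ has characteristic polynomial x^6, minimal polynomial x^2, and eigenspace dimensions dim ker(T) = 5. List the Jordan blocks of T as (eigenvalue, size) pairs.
λ = 0: algebraic multiplicity 6 (exponent in χ_T), largest block size 2 (exponent in m_T), 5 blocks (geometric multiplicity). These force block sizes [2, 1, 1, 1, 1].

Jordan blocks: (0, 2), (0, 1), (0, 1), (0, 1), (0, 1)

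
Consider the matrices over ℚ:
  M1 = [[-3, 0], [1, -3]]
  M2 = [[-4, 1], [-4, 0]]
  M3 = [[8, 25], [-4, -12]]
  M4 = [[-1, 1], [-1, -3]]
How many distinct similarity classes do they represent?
2 classes: {M1}, {M2, M3, M4}

Characteristic polynomials: χ_{M1} = (x + 3)^2, χ_{M2} = (x + 2)^2, χ_{M3} = (x + 2)^2, χ_{M4} = (x + 2)^2.

{M1}: invariant factors (x + 3)^2.

{M2, M3, M4}: invariant factors (x + 2)^2.

Matrices are similar if and only if their invariant-factor lists agree; the partition into similarity classes is {M1}, {M2, M3, M4}.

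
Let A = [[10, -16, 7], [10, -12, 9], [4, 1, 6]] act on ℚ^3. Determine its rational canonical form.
The invariant factors of A (the non-unit diagonal entries of the Smith normal form of xI - A over ℚ[x]) are (x - 5)(x^2 + x - 4), each dividing the next. The characteristic polynomial is their product, (x - 5)(x^2 + x - 4).

The rational canonical form is the block-diagonal matrix of companion matrices C(f_i):
R = [[0, 0, -20], [1, 0, 9], [0, 1, 4]].

Note the characteristic polynomial does not split into linear factors over ℚ, so A has no Jordan form over ℚ; the rational canonical form exists over any field.

R = [[0, 0, -20], [1, 0, 9], [0, 1, 4]]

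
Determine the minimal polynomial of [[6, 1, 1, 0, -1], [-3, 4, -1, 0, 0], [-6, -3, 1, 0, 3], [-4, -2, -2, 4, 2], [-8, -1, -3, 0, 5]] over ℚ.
m_A(x) = (x - 4)^3

The characteristic polynomial factors as (x - 4)^5. The minimal polynomial is ∏(x - λ)^{k_λ} where k_λ is the size of the largest Jordan block at λ.

For λ = 4: rank(A - 4I) = 2, and the largest Jordan block has size 3 (the smallest k with rank((A - 4I)^k) = rank((A - 4I)^(k+1))).

So m_A(x) = (x - 4)^3.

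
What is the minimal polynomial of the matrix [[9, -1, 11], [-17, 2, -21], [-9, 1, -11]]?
m_A(x) = x^3

The characteristic polynomial factors as x^3. The minimal polynomial is ∏(x - λ)^{k_λ} where k_λ is the size of the largest Jordan block at λ.

For λ = 0: rank(A) = 2, and the largest Jordan block has size 3 (the smallest k with rank(A^k) = rank(A^(k+1))).

So m_A(x) = x^3.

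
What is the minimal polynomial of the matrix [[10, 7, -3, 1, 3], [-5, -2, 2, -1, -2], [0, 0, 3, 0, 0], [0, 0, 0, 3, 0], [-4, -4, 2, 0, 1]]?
m_A(x) = (x - 3)^3

The characteristic polynomial factors as (x - 3)^5. The minimal polynomial is ∏(x - λ)^{k_λ} where k_λ is the size of the largest Jordan block at λ.

For λ = 3: rank(A - 3I) = 2, and the largest Jordan block has size 3 (the smallest k with rank((A - 3I)^k) = rank((A - 3I)^(k+1))).

So m_A(x) = (x - 3)^3.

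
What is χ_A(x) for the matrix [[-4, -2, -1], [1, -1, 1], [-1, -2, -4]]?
χ_A(x) = (x + 3)^3

xI - A = [[x + 4, 2, 1], [-1, x + 1, -1], [1, 2, x + 4]].

Expanding det(xI - A) along the first row:
det(xI - A) = + (x + 4)·det([[x + 1, -1], [2, x + 4]]) - (2)·det([[-1, -1], [1, x + 4]]) + (1)·det([[-1, x + 1], [1, 2]]).

Evaluating gives χ_A(x) = x^3 + 9x^2 + 27x + 27 = (x + 3)^3.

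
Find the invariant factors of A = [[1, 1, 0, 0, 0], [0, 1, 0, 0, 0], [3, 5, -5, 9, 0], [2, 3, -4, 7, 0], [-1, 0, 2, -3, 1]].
x - 1, (x - 1)^2, (x - 1)^2

The Jordan structure of A has elementary divisors (x - 1)^2, (x - 1)^2, (x - 1). Arranging the block sizes at each eigenvalue in decreasing order and taking row products gives the invariant factors.

Invariant factors (smallest first, each dividing the next): x - 1, (x - 1)^2, (x - 1)^2.

Check: the last factor (x - 1)^2 is the minimal polynomial, and the product (x - 1)^5 is the characteristic polynomial.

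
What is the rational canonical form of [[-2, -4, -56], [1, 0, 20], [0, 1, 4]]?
R = [[0, 0, 0], [1, 0, 24], [0, 1, 2]]

The invariant factors of A (the non-unit diagonal entries of the Smith normal form of xI - A over ℚ[x]) are x(x - 6)(x + 4), each dividing the next. The characteristic polynomial is their product, x(x - 6)(x + 4).

The rational canonical form is the block-diagonal matrix of companion matrices C(f_i):
R = [[0, 0, 0], [1, 0, 24], [0, 1, 2]].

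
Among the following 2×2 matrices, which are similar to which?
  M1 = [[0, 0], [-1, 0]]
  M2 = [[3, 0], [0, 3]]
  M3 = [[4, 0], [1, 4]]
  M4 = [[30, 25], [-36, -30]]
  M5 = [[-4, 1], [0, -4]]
4 classes: {M1, M4}, {M2}, {M3}, {M5}

Characteristic polynomials: χ_{M1} = x^2, χ_{M2} = (x - 3)^2, χ_{M3} = (x - 4)^2, χ_{M4} = x^2, χ_{M5} = (x + 4)^2.

{M1, M4}: invariant factors x^2.

{M2}: invariant factors x - 3, x - 3.

{M3}: invariant factors (x - 4)^2.

{M5}: invariant factors (x + 4)^2.

Matrices are similar if and only if their invariant-factor lists agree; the partition into similarity classes is {M1, M4}, {M2}, {M3}, {M5}.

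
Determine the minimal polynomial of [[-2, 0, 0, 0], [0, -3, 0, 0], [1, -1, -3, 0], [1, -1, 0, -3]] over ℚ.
m_A(x) = (x + 2)(x + 3)^2

The characteristic polynomial factors as (x + 2)(x + 3)^3. The minimal polynomial is ∏(x - λ)^{k_λ} where k_λ is the size of the largest Jordan block at λ.

For λ = -3: rank(A + 3I) = 2, and the largest Jordan block has size 2 (the smallest k with rank((A + 3I)^k) = rank((A + 3I)^(k+1))).
For λ = -2: rank(A + 2I) = 3, and the largest Jordan block has size 1 (the smallest k with rank((A + 2I)^k) = rank((A + 2I)^(k+1))).

So m_A(x) = (x + 2)(x + 3)^2.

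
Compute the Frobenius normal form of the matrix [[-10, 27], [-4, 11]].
R = [[0, 2], [1, 1]]

The invariant factors of A (the non-unit diagonal entries of the Smith normal form of xI - A over ℚ[x]) are (x - 2)(x + 1), each dividing the next. The characteristic polynomial is their product, (x - 2)(x + 1).

The rational canonical form is the block-diagonal matrix of companion matrices C(f_i):
R = [[0, 2], [1, 1]].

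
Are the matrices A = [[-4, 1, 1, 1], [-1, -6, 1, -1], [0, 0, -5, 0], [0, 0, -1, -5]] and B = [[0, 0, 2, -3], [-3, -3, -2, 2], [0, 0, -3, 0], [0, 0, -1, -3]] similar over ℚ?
No.

trace(A) = -20 but trace(B) = -9. The trace is a similarity invariant, so A and B are not similar.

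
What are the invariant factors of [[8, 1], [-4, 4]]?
(x - 6)^2

The Jordan structure of A has elementary divisors (x - 6)^2. Arranging the block sizes at each eigenvalue in decreasing order and taking row products gives the invariant factors.

Invariant factors (smallest first, each dividing the next): (x - 6)^2.

Check: the last factor (x - 6)^2 is the minimal polynomial, and the product (x - 6)^2 is the characteristic polynomial.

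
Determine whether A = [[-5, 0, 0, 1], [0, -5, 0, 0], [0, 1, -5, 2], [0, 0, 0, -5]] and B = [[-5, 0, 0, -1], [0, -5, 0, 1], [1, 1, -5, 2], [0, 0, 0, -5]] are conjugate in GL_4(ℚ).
Yes.

Two matrices over a field are similar if and only if they have the same invariant factors.

Both A and B have characteristic polynomial (x + 5)^4 and minimal polynomial (x + 5)^2. Computing further, both have invariant factors (x + 5)^2, (x + 5)^2. Hence A and B are similar.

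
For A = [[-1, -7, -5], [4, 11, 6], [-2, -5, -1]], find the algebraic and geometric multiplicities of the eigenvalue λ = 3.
algebraic multiplicity 3, geometric multiplicity 1

The characteristic polynomial is (x - 3)^3, so the factor x - 3 appears with exponent 3: the algebraic multiplicity is 3.

rank(A - 3I) = 2, so the eigenspace has dimension 3 - 2 = 1: the geometric multiplicity is 1.

Since 1 < 3, A is not diagonalizable.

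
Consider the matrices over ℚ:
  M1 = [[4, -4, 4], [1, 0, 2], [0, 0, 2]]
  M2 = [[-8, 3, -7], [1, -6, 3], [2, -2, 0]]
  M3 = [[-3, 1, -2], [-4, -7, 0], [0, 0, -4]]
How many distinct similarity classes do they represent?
Characteristic polynomials: χ_{M1} = (x - 2)^3, χ_{M2} = (x + 4)(x + 5)^2, χ_{M3} = (x + 4)(x + 5)^2.

{M1}: invariant factors x - 2, (x - 2)^2.

{M2, M3}: invariant factors (x + 4)(x + 5)^2.

Matrices are similar if and only if their invariant-factor lists agree; the partition into similarity classes is {M1}, {M2, M3}.

2 classes: {M1}, {M2, M3}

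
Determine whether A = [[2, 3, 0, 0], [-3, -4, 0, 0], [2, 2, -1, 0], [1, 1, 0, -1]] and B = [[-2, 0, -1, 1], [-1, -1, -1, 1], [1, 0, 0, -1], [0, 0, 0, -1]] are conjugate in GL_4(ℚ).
Yes.

Two matrices over a field are similar if and only if they have the same invariant factors.

Both A and B have characteristic polynomial (x + 1)^4 and minimal polynomial (x + 1)^2. Computing further, both have invariant factors x + 1, x + 1, (x + 1)^2. Hence A and B are similar.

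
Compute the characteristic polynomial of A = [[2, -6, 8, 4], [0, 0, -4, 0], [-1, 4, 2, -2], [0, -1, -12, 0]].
χ_A(x) = x^2(x - 2)^2

xI - A = [[x - 2, 6, -8, -4], [0, x, 4, 0], [1, -4, x - 2, 2], [0, 1, 12, x]].

Expanding det(xI - A) along the first row:
det(xI - A) = + (x - 2)·det([[x, 4, 0], [-4, x - 2, 2], [1, 12, x]]) - (6)·det([[0, 4, 0], [1, x - 2, 2], [0, 12, x]]) + (-8)·det([[0, x, 0], [1, -4, 2], [0, 1, x]]) - (-4)·det([[0, x, 4], [1, -4, x - 2], [0, 1, 12]]).

Evaluating gives χ_A(x) = x^4 - 4x^3 + 4x^2 = x^2(x - 2)^2.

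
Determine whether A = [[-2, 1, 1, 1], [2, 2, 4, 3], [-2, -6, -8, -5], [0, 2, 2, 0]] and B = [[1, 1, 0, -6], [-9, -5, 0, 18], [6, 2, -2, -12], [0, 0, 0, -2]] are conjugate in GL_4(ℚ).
Both have characteristic polynomial (x + 2)^4 and minimal polynomial (x + 2)^2. But rank(A + 2I) = 2 for A while rank(B + 2I) = 1 for B, so the number of Jordan blocks at λ = -2 differs. A and B are not similar.

No.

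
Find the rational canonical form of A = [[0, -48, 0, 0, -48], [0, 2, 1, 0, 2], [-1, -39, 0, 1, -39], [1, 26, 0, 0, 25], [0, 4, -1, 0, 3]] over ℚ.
R = [[0, 0, 0, 0, -48], [1, 0, 0, 0, 68], [0, 1, 0, 0, -38], [0, 0, 1, 0, 2], [0, 0, 0, 1, 5]]

The invariant factors of A (the non-unit diagonal entries of the Smith normal form of xI - A over ℚ[x]) are (x - 4)(x - 2)(x + 3)(x^2 - 2x + 2), each dividing the next. The characteristic polynomial is their product, (x - 4)(x - 2)(x + 3)(x^2 - 2x + 2).

The rational canonical form is the block-diagonal matrix of companion matrices C(f_i):
R = [[0, 0, 0, 0, -48], [1, 0, 0, 0, 68], [0, 1, 0, 0, -38], [0, 0, 1, 0, 2], [0, 0, 0, 1, 5]].

Note the characteristic polynomial does not split into linear factors over ℚ, so A has no Jordan form over ℚ; the rational canonical form exists over any field.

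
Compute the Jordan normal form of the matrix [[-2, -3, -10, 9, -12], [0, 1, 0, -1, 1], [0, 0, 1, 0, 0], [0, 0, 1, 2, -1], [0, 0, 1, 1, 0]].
J = [[-2, 0, 0, 0, 0], [0, 1, 1, 0, 0], [0, 0, 1, 0, 0], [0, 0, 0, 1, 1], [0, 0, 0, 0, 1]]

The characteristic polynomial is det(xI - A) = (x - 1)^4(x + 2), so the eigenvalues are -2 (algebraic multiplicity 1), 1 (algebraic multiplicity 4).

For λ = -2: algebraic multiplicity 1 gives one 1×1 block.

For λ = 1: rank(A - I) = 3, rank((A - I)^2) = 1. The eigenspace has dimension 5 - 3 = 2, so there are 2 Jordan blocks; the rank sequence gives block sizes [2, 2].

Assembling the blocks gives the Jordan form J above.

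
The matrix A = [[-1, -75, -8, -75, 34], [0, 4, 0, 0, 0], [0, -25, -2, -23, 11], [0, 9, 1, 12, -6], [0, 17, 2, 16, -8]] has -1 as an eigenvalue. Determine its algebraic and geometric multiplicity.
The characteristic polynomial is (x - 4)^2(x + 1)^3, so the factor x + 1 appears with exponent 3: the algebraic multiplicity is 3.

rank(A + I) = 4, so the eigenspace has dimension 5 - 4 = 1: the geometric multiplicity is 1.

Since 1 < 3, A is not diagonalizable.

algebraic multiplicity 3, geometric multiplicity 1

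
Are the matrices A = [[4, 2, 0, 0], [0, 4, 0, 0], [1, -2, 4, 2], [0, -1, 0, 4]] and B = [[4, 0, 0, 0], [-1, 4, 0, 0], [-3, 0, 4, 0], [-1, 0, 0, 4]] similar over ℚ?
Both have characteristic polynomial (x - 4)^4 and minimal polynomial (x - 4)^2. But rank(A - 4I) = 2 for A while rank(B - 4I) = 1 for B, so the number of Jordan blocks at λ = 4 differs. A and B are not similar.

No.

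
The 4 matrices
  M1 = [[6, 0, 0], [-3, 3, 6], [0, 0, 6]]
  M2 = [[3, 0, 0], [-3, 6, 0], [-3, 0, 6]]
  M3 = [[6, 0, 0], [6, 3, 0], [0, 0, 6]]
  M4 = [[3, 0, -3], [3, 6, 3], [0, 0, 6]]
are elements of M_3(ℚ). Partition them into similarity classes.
Characteristic polynomials: χ_{M1} = (x - 6)^2(x - 3), χ_{M2} = (x - 6)^2(x - 3), χ_{M3} = (x - 6)^2(x - 3), χ_{M4} = (x - 6)^2(x - 3).

{M1, M2, M3, M4}: invariant factors x - 6, (x - 6)(x - 3).

Matrices are similar if and only if their invariant-factor lists agree; the partition into similarity classes is {M1, M2, M3, M4}.

1 class: {M1, M2, M3, M4}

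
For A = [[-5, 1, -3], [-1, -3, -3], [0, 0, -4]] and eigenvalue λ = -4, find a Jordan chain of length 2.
v_1 = [[0, 1, 0]]^T, v_2 = [[1, 1, 0]]^T

We seek v_1 ∈ ker((A + 4I)^2) \ ker(A + 4I), then set v_{i+1} = (A + 4I) v_i.

One such chain is v_1 = [[0, 1, 0]]^T, v_2 = [[1, 1, 0]]^T. Check: (A + 4I) v_2 = [[0, 0, 0]]^T = 0.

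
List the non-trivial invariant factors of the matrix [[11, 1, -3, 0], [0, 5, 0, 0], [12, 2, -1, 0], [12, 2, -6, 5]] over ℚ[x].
The Jordan structure of A has elementary divisors (x - 5)^2, (x - 5), (x - 5). Arranging the block sizes at each eigenvalue in decreasing order and taking row products gives the invariant factors.

Invariant factors (smallest first, each dividing the next): x - 5, x - 5, (x - 5)^2.

Check: the last factor (x - 5)^2 is the minimal polynomial, and the product (x - 5)^4 is the characteristic polynomial.

x - 5, x - 5, (x - 5)^2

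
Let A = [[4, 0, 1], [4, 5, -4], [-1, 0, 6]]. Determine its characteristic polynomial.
xI - A = [[x - 4, 0, -1], [-4, x - 5, 4], [1, 0, x - 6]].

Expanding det(xI - A) along the first row:
det(xI - A) = + (x - 4)·det([[x - 5, 4], [0, x - 6]]) - (0)·det([[-4, 4], [1, x - 6]]) + (-1)·det([[-4, x - 5], [1, 0]]).

Evaluating gives χ_A(x) = x^3 - 15x^2 + 75x - 125 = (x - 5)^3.

χ_A(x) = (x - 5)^3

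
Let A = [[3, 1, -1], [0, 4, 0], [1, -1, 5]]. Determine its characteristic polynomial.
χ_A(x) = (x - 4)^3

xI - A = [[x - 3, -1, 1], [0, x - 4, 0], [-1, 1, x - 5]].

Expanding det(xI - A) along the first row:
det(xI - A) = + (x - 3)·det([[x - 4, 0], [1, x - 5]]) - (-1)·det([[0, 0], [-1, x - 5]]) + (1)·det([[0, x - 4], [-1, 1]]).

Evaluating gives χ_A(x) = x^3 - 12x^2 + 48x - 64 = (x - 4)^3.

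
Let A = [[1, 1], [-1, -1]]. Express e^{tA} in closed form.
A has Jordan form J = [[0, 1], [0, 0]] with A = PJP^{-1}, so e^{tA} = P e^{tJ} P^{-1}.

For a Jordan block J_k(λ), e^{tJ_k(λ)} = e^{λt} · (I + tN + t^2 N^2/2! + ... + t^{k-1} N^{k-1}/(k-1)!) where N is the nilpotent superdiagonal part.

Assembling the blocks and conjugating back gives the entries of e^{tA} as shown above.

e^{tA} = [[t + 1, t], [-t, 1 - t]]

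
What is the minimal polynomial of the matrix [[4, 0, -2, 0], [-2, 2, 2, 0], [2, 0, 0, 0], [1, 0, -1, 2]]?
The characteristic polynomial factors as (x - 2)^4. The minimal polynomial is ∏(x - λ)^{k_λ} where k_λ is the size of the largest Jordan block at λ.

For λ = 2: rank(A - 2I) = 1, and the largest Jordan block has size 2 (the smallest k with rank((A - 2I)^k) = rank((A - 2I)^(k+1))).

So m_A(x) = (x - 2)^2.

m_A(x) = (x - 2)^2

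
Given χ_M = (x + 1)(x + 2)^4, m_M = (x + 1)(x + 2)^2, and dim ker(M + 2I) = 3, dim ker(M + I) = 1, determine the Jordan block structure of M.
λ = -2: algebraic multiplicity 4 (exponent in χ_M), largest block size 2 (exponent in m_M), 3 blocks (geometric multiplicity). These force block sizes [2, 1, 1].
λ = -1: algebraic multiplicity 1 (exponent in χ_M), largest block size 1 (exponent in m_M), 1 block (geometric multiplicity). This forces block sizes [1].

Jordan blocks: (-2, 2), (-2, 1), (-2, 1), (-1, 1)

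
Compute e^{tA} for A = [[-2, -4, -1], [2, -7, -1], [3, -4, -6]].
A has Jordan form J = [[-5, 1, 0], [0, -5, 1], [0, 0, -5]] with A = PJP^{-1}, so e^{tA} = P e^{tJ} P^{-1}.

For a Jordan block J_k(λ), e^{tJ_k(λ)} = e^{λt} · (I + tN + t^2 N^2/2! + ... + t^{k-1} N^{k-1}/(k-1)!) where N is the nilpotent superdiagonal part.

Assembling the blocks and conjugating back gives the entries of e^{tA} as shown above.

e^{tA} = [[(-t^2 + 3*t + 1)*e^{-5*t}, -4*t*e^{-5*t}, t*(t - 1)*e^{-5*t}], [t*(4 - t)*e^{-5*t}/2, (1 - 2*t)*e^{-5*t}, t*(t - 2)*e^{-5*t}/2], [t*(3 - t)*e^{-5*t}, -4*t*e^{-5*t}, (t^2 - t + 1)*e^{-5*t}]]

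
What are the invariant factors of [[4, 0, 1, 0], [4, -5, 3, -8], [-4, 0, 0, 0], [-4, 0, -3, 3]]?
(x - 3)(x - 2)^2(x + 5)

The Jordan structure of A has elementary divisors (x + 5), (x - 2)^2, (x - 3). Arranging the block sizes at each eigenvalue in decreasing order and taking row products gives the invariant factors.

Invariant factors (smallest first, each dividing the next): (x - 3)(x - 2)^2(x + 5).

Check: the last factor (x - 3)(x - 2)^2(x + 5) is the minimal polynomial, and the product (x - 3)(x - 2)^2(x + 5) is the characteristic polynomial.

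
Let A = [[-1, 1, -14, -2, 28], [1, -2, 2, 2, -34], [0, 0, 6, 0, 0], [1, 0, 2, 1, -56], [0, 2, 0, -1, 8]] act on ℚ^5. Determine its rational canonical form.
R = [[6, 0, 0, 0, 0], [0, 0, 0, 0, 30], [0, 1, 0, 0, -29], [0, 0, 1, 0, 4], [0, 0, 0, 1, 6]]

The invariant factors of A (the non-unit diagonal entries of the Smith normal form of xI - A over ℚ[x]) are x - 6, (x - 6)(x^3 - 4x + 5), each dividing the next. The characteristic polynomial is their product, (x - 6)^2(x^3 - 4x + 5).

The rational canonical form is the block-diagonal matrix of companion matrices C(f_i):
R = [[6, 0, 0, 0, 0], [0, 0, 0, 0, 30], [0, 1, 0, 0, -29], [0, 0, 1, 0, 4], [0, 0, 0, 1, 6]].

Note the characteristic polynomial does not split into linear factors over ℚ, so A has no Jordan form over ℚ; the rational canonical form exists over any field.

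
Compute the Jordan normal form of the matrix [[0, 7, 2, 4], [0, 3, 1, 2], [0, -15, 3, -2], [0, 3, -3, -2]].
The characteristic polynomial is det(xI - A) = x^3(x - 4), so the eigenvalues are 0 (algebraic multiplicity 3), 4 (algebraic multiplicity 1).

For λ = 0: rank(A) = 3, rank(A^2) = 2, rank(A^3) = 1. The eigenspace has dimension 4 - 3 = 1, so there is 1 Jordan block; the rank sequence gives block sizes [3].

For λ = 4: algebraic multiplicity 1 gives one 1×1 block.

Assembling the blocks gives the Jordan form J above.

J = [[0, 1, 0, 0], [0, 0, 1, 0], [0, 0, 0, 0], [0, 0, 0, 4]]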